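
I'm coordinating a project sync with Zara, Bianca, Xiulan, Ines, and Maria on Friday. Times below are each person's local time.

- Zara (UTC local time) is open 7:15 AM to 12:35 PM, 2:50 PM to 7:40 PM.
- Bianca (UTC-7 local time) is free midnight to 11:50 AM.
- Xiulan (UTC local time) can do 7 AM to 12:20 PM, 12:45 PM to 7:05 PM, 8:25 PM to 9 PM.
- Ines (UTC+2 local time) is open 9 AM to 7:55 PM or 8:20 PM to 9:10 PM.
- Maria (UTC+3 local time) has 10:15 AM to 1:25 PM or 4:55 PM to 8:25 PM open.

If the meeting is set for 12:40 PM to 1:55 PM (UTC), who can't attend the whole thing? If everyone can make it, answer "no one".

Zara in UTC: 07:15-12:35, 14:50-19:40.
Bianca in UTC: 07:00-18:50 (add 7h to convert from UTC-7).
Xiulan in UTC: 07:00-12:20, 12:45-19:05, 20:25-21:00.
Ines in UTC: 07:00-17:55, 18:20-19:10 (subtract 2h to convert from UTC+2).
Maria in UTC: 07:15-10:25, 13:55-17:25 (subtract 3h to convert from UTC+3).
Zara: not fully free for 12:40-13:55. Bianca: free for 12:40-13:55. Xiulan: not fully free for 12:40-13:55. Ines: free for 12:40-13:55. Maria: not fully free for 12:40-13:55.

Maria, Xiulan, Zara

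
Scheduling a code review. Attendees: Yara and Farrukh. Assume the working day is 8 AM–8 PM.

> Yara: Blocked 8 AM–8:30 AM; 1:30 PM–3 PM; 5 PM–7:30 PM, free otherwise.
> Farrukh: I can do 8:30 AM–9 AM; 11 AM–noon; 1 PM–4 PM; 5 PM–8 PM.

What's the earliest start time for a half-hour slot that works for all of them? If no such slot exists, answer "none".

08:30

Yara free: 08:30-13:30, 15:00-17:00, 19:30-20:00 (invert busy blocks within the working day).
Farrukh free: 08:30-09:00, 11:00-12:00, 13:00-16:00, 17:00-20:00.
Yara ∩ Farrukh: 08:30-09:00, 11:00-12:00, 13:00-13:30, 15:00-16:00, 19:30-20:00.
So the common availability across everyone is 08:30-09:00, 11:00-12:00, 13:00-13:30, 15:00-16:00, 19:30-20:00.
The first common window of at least 30 minutes is 08:30-09:00, so the earliest start is 08:30.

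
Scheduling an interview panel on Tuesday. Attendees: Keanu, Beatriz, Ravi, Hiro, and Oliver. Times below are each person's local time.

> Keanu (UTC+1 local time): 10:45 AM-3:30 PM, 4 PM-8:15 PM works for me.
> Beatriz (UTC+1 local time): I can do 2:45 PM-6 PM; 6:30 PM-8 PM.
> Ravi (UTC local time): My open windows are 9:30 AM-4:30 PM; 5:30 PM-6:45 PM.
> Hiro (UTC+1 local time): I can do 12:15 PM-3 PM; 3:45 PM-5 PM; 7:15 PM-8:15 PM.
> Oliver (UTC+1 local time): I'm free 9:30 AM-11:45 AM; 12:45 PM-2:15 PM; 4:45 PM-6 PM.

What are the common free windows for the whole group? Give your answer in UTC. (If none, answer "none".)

Keanu in UTC: 09:45-14:30, 15:00-19:15 (subtract 1h to convert from UTC+1).
Beatriz in UTC: 13:45-17:00, 17:30-19:00 (subtract 1h to convert from UTC+1).
Ravi in UTC: 09:30-16:30, 17:30-18:45.
Hiro in UTC: 11:15-14:00, 14:45-16:00, 18:15-19:15 (subtract 1h to convert from UTC+1).
Oliver in UTC: 08:30-10:45, 11:45-13:15, 15:45-17:00 (subtract 1h to convert from UTC+1).
Keanu ∩ Beatriz: 13:45-14:30, 15:00-17:00, 17:30-19:00.
Keanu ∩ Beatriz ∩ Ravi: 13:45-14:30, 15:00-16:30, 17:30-18:45.
Keanu ∩ Beatriz ∩ Ravi ∩ Hiro: 13:45-14:00, 15:00-16:00, 18:15-18:45.
Keanu ∩ Beatriz ∩ Ravi ∩ Hiro ∩ Oliver: 15:45-16:00.

15:45-16:00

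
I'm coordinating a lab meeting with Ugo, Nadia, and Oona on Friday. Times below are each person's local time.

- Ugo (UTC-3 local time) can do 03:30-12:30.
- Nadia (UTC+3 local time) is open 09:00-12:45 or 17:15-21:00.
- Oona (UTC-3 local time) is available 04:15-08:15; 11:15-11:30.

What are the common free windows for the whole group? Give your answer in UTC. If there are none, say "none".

Ugo in UTC: 06:30-15:30 (add 3h to convert from UTC-3).
Nadia in UTC: 06:00-09:45, 14:15-18:00 (subtract 3h to convert from UTC+3).
Oona in UTC: 07:15-11:15, 14:15-14:30 (add 3h to convert from UTC-3).
Ugo ∩ Nadia: 06:30-09:45, 14:15-15:30.
Ugo ∩ Nadia ∩ Oona: 07:15-09:45, 14:15-14:30.
So the common availability across everyone is 07:15-09:45, 14:15-14:30.

07:15-09:45, 14:15-14:30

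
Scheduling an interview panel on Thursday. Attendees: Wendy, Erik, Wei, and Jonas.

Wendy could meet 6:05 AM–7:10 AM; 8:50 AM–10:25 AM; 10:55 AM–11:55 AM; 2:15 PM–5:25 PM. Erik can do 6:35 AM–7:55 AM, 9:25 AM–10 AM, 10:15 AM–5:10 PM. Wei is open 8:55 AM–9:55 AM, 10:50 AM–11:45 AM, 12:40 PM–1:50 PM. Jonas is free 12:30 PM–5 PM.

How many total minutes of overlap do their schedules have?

0

Wendy ∩ Erik: 06:35-07:10, 09:25-10:00, 10:15-10:25, 10:55-11:55, 14:15-17:10.
Wendy ∩ Erik ∩ Wei: 09:25-09:55, 10:55-11:45.
Wendy ∩ Erik ∩ Wei ∩ Jonas: ∅.
There is no time when everyone is free.
There is no common window, so the total is 0 minutes.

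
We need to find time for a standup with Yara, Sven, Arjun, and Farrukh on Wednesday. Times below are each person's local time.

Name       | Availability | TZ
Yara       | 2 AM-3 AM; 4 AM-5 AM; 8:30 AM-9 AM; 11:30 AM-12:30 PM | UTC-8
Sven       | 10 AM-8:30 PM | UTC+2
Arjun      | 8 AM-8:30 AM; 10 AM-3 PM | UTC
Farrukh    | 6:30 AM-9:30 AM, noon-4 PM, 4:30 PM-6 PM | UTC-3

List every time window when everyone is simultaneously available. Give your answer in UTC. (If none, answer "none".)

Yara in UTC: 10:00-11:00, 12:00-13:00, 16:30-17:00, 19:30-20:30 (add 8h to convert from UTC-8).
Sven in UTC: 08:00-18:30 (subtract 2h to convert from UTC+2).
Arjun in UTC: 08:00-08:30, 10:00-15:00.
Farrukh in UTC: 09:30-12:30, 15:00-19:00, 19:30-21:00 (add 3h to convert from UTC-3).
Yara ∩ Sven: 10:00-11:00, 12:00-13:00, 16:30-17:00.
Yara ∩ Sven ∩ Arjun: 10:00-11:00, 12:00-13:00.
Yara ∩ Sven ∩ Arjun ∩ Farrukh: 10:00-11:00, 12:00-12:30.

10:00-11:00, 12:00-12:30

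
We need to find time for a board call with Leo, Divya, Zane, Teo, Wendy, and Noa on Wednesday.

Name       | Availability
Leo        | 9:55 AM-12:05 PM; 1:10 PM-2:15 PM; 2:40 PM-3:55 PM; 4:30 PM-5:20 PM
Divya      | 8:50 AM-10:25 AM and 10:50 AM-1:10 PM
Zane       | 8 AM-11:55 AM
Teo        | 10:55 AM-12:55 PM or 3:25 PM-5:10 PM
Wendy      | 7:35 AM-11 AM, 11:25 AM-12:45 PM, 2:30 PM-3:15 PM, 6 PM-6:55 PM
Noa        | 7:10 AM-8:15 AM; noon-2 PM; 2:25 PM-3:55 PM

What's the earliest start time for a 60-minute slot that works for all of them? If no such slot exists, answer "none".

Leo ∩ Divya: 09:55-10:25, 10:50-12:05.
Leo ∩ Divya ∩ Zane: 09:55-10:25, 10:50-11:55.
Leo ∩ Divya ∩ Zane ∩ Teo: 10:55-11:55.
Leo ∩ Divya ∩ Zane ∩ Teo ∩ Wendy: 10:55-11:00, 11:25-11:55.
Leo ∩ Divya ∩ Zane ∩ Teo ∩ Wendy ∩ Noa: ∅.
There is no time when everyone is free.
No common window is at least 60 minutes long.

none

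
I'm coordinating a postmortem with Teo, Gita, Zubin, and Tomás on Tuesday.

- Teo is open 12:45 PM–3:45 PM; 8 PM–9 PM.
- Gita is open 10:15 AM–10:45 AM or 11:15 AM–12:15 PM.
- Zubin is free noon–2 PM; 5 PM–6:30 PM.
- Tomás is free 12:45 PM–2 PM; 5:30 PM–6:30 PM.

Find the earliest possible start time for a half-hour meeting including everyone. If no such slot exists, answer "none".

none

Teo ∩ Gita: ∅.
Teo ∩ Gita ∩ Zubin: ∅.
Teo ∩ Gita ∩ Zubin ∩ Tomás: ∅.
There is no time when everyone is free.
No common window is at least 30 minutes long.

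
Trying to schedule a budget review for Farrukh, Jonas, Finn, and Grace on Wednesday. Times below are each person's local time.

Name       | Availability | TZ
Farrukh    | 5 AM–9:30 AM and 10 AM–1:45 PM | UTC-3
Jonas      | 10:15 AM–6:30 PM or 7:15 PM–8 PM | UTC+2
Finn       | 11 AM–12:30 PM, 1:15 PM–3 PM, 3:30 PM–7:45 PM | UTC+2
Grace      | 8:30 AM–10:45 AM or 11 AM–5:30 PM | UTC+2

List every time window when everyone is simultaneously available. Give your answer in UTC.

09:00-10:30, 11:15-12:30, 13:30-15:30

Farrukh in UTC: 08:00-12:30, 13:00-16:45 (add 3h to convert from UTC-3).
Jonas in UTC: 08:15-16:30, 17:15-18:00 (subtract 2h to convert from UTC+2).
Finn in UTC: 09:00-10:30, 11:15-13:00, 13:30-17:45 (subtract 2h to convert from UTC+2).
Grace in UTC: 06:30-08:45, 09:00-15:30 (subtract 2h to convert from UTC+2).
Farrukh ∩ Jonas: 08:15-12:30, 13:00-16:30.
Farrukh ∩ Jonas ∩ Finn: 09:00-10:30, 11:15-12:30, 13:30-16:30.
Farrukh ∩ Jonas ∩ Finn ∩ Grace: 09:00-10:30, 11:15-12:30, 13:30-15:30.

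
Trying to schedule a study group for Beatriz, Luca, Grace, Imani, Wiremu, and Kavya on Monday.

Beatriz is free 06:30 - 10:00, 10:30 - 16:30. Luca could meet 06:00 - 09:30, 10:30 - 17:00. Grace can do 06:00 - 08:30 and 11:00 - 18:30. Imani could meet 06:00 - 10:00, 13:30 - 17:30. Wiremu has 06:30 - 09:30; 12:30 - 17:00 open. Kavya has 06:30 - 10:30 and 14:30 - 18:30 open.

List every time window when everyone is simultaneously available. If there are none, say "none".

Beatriz ∩ Luca: 06:30-09:30, 10:30-16:30.
Beatriz ∩ Luca ∩ Grace: 06:30-08:30, 11:00-16:30.
Beatriz ∩ Luca ∩ Grace ∩ Imani: 06:30-08:30, 13:30-16:30.
Beatriz ∩ Luca ∩ Grace ∩ Imani ∩ Wiremu: 06:30-08:30, 13:30-16:30.
Beatriz ∩ Luca ∩ Grace ∩ Imani ∩ Wiremu ∩ Kavya: 06:30-08:30, 14:30-16:30.
So the common availability across everyone is 06:30-08:30, 14:30-16:30.

06:30-08:30, 14:30-16:30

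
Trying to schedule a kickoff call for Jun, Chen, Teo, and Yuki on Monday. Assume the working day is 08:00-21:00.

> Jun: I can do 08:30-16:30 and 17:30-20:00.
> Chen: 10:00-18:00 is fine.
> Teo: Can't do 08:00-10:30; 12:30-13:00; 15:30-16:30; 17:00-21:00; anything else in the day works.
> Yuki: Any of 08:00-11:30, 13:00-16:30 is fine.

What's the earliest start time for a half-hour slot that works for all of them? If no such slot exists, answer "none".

Jun free: 08:30-16:30, 17:30-20:00.
Chen free: 10:00-18:00.
Teo free: 10:30-12:30, 13:00-15:30, 16:30-17:00 (invert busy blocks within the working day).
Yuki free: 08:00-11:30, 13:00-16:30.
Jun ∩ Chen: 10:00-16:30, 17:30-18:00.
Jun ∩ Chen ∩ Teo: 10:30-12:30, 13:00-15:30.
Jun ∩ Chen ∩ Teo ∩ Yuki: 10:30-11:30, 13:00-15:30.
Those are the intersection windows.
The first common window of at least 30 minutes is 10:30-11:30, so the earliest start is 10:30.

10:30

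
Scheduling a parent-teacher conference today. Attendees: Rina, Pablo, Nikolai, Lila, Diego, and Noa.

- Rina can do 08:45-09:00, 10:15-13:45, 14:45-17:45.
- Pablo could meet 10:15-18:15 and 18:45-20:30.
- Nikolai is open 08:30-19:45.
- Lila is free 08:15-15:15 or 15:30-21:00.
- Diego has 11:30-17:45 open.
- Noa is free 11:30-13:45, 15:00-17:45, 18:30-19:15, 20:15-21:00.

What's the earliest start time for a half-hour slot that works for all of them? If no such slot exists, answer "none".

Rina ∩ Pablo: 10:15-13:45, 14:45-17:45.
Rina ∩ Pablo ∩ Nikolai: 10:15-13:45, 14:45-17:45.
Rina ∩ Pablo ∩ Nikolai ∩ Lila: 10:15-13:45, 14:45-15:15, 15:30-17:45.
Rina ∩ Pablo ∩ Nikolai ∩ Lila ∩ Diego: 11:30-13:45, 14:45-15:15, 15:30-17:45.
Rina ∩ Pablo ∩ Nikolai ∩ Lila ∩ Diego ∩ Noa: 11:30-13:45, 15:00-15:15, 15:30-17:45.
The first common window of at least 30 minutes is 11:30-13:45, so the earliest start is 11:30.

11:30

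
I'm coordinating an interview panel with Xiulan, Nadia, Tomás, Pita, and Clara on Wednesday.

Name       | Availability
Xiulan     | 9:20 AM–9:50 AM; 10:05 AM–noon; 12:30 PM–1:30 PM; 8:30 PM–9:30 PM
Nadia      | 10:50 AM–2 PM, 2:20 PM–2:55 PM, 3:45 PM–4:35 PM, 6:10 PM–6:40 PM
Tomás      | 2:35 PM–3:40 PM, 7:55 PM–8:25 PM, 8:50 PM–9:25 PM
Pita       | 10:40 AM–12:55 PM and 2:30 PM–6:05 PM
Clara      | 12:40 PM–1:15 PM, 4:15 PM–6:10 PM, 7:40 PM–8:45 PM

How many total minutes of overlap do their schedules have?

Xiulan ∩ Nadia: 10:50-12:00, 12:30-13:30.
Xiulan ∩ Nadia ∩ Tomás: ∅.
Xiulan ∩ Nadia ∩ Tomás ∩ Pita: ∅.
Xiulan ∩ Nadia ∩ Tomás ∩ Pita ∩ Clara: ∅.
There is no time when everyone is free.
There is no common window, so the total is 0 minutes.

0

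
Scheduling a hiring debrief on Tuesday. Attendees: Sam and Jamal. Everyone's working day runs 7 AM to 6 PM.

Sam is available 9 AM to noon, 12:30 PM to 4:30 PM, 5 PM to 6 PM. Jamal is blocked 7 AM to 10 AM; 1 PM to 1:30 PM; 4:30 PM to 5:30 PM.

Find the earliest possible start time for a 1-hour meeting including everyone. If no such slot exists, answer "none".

10:00

Sam free: 09:00-12:00, 12:30-16:30, 17:00-18:00.
Jamal free: 10:00-13:00, 13:30-16:30, 17:30-18:00 (invert busy blocks within the working day).
Sam ∩ Jamal: 10:00-12:00, 12:30-13:00, 13:30-16:30, 17:30-18:00.
The first common window of at least 60 minutes is 10:00-12:00, so the earliest start is 10:00.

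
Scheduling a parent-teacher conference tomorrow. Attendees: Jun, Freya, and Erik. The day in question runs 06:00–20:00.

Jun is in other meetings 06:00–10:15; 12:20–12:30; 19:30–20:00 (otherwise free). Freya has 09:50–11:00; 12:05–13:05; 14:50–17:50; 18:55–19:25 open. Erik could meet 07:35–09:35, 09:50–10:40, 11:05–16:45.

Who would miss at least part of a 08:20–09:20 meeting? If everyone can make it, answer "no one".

Jun free: 10:15-12:20, 12:30-19:30 (invert busy blocks within the working day).
Freya free: 09:50-11:00, 12:05-13:05, 14:50-17:50, 18:55-19:25.
Erik free: 07:35-09:35, 09:50-10:40, 11:05-16:45.
Jun: not fully free for 08:20-09:20. Freya: not fully free for 08:20-09:20. Erik: free for 08:20-09:20.

Freya, Jun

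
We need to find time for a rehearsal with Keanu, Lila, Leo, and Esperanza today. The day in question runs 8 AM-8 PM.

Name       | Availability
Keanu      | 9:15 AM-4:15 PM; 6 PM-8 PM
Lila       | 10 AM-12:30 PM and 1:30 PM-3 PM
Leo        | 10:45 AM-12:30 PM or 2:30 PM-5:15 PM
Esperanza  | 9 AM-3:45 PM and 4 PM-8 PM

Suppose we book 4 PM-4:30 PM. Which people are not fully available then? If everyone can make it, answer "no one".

Keanu, Lila

Keanu: not fully free for 16:00-16:30. Lila: not fully free for 16:00-16:30. Leo: free for 16:00-16:30. Esperanza: free for 16:00-16:30.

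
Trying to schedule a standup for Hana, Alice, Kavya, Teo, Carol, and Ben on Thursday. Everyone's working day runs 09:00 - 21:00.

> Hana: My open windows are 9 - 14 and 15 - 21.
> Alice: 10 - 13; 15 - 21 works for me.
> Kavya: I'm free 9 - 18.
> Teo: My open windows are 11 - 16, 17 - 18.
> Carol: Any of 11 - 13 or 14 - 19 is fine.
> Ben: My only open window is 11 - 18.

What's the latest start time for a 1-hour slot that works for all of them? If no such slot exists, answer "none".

Hana ∩ Alice: 10:00-13:00, 15:00-21:00.
Hana ∩ Alice ∩ Kavya: 10:00-13:00, 15:00-18:00.
Hana ∩ Alice ∩ Kavya ∩ Teo: 11:00-13:00, 15:00-16:00, 17:00-18:00.
Hana ∩ Alice ∩ Kavya ∩ Teo ∩ Carol: 11:00-13:00, 15:00-16:00, 17:00-18:00.
Hana ∩ Alice ∩ Kavya ∩ Teo ∩ Carol ∩ Ben: 11:00-13:00, 15:00-16:00, 17:00-18:00.
Those are the intersection windows.
The last common window of at least 60 minutes is 17:00-18:00; a 60-minute meeting can start as late as 17:00 and still end by 18:00.

17:00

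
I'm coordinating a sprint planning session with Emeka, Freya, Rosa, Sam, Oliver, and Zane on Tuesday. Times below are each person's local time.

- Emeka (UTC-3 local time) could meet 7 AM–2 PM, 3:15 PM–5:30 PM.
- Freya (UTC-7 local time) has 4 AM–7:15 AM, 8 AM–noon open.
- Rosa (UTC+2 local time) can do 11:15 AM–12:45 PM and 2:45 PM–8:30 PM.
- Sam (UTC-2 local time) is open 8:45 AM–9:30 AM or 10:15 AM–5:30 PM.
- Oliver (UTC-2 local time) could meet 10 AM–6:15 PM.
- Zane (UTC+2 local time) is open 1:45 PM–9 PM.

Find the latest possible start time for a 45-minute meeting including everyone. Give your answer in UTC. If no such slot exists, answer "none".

16:15

Emeka in UTC: 10:00-17:00, 18:15-20:30 (add 3h to convert from UTC-3).
Freya in UTC: 11:00-14:15, 15:00-19:00 (add 7h to convert from UTC-7).
Rosa in UTC: 09:15-10:45, 12:45-18:30 (subtract 2h to convert from UTC+2).
Sam in UTC: 10:45-11:30, 12:15-19:30 (add 2h to convert from UTC-2).
Oliver in UTC: 12:00-20:15 (add 2h to convert from UTC-2).
Zane in UTC: 11:45-19:00 (subtract 2h to convert from UTC+2).
Emeka ∩ Freya: 11:00-14:15, 15:00-17:00, 18:15-19:00.
Emeka ∩ Freya ∩ Rosa: 12:45-14:15, 15:00-17:00, 18:15-18:30.
Emeka ∩ Freya ∩ Rosa ∩ Sam: 12:45-14:15, 15:00-17:00, 18:15-18:30.
Emeka ∩ Freya ∩ Rosa ∩ Sam ∩ Oliver: 12:45-14:15, 15:00-17:00, 18:15-18:30.
Emeka ∩ Freya ∩ Rosa ∩ Sam ∩ Oliver ∩ Zane: 12:45-14:15, 15:00-17:00, 18:15-18:30.
The last common window of at least 45 minutes is 15:00-17:00; a 45-minute meeting can start as late as 16:15 and still end by 17:00.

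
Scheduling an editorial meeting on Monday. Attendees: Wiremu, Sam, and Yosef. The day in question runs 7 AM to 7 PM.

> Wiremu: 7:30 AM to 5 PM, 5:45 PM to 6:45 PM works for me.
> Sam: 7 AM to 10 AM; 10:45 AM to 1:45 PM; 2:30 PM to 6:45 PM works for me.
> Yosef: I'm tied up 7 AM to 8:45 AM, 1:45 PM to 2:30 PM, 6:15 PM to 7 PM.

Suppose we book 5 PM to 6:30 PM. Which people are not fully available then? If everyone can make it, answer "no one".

Wiremu free: 07:30-17:00, 17:45-18:45.
Sam free: 07:00-10:00, 10:45-13:45, 14:30-18:45.
Yosef free: 08:45-13:45, 14:30-18:15 (invert busy blocks within the working day).
Wiremu: not fully free for 17:00-18:30. Sam: free for 17:00-18:30. Yosef: not fully free for 17:00-18:30.

Wiremu, Yosef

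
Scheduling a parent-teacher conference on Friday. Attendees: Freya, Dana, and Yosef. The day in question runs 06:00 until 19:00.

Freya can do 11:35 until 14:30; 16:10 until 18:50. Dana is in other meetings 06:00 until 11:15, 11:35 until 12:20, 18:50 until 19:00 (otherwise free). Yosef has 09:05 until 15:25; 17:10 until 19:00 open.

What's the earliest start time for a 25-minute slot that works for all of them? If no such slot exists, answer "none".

12:20

Freya free: 11:35-14:30, 16:10-18:50.
Dana free: 11:15-11:35, 12:20-18:50 (invert busy blocks within the working day).
Yosef free: 09:05-15:25, 17:10-19:00.
Freya ∩ Dana: 12:20-14:30, 16:10-18:50.
Freya ∩ Dana ∩ Yosef: 12:20-14:30, 17:10-18:50.
So the common availability across everyone is 12:20-14:30, 17:10-18:50.
The first common window of at least 25 minutes is 12:20-14:30, so the earliest start is 12:20.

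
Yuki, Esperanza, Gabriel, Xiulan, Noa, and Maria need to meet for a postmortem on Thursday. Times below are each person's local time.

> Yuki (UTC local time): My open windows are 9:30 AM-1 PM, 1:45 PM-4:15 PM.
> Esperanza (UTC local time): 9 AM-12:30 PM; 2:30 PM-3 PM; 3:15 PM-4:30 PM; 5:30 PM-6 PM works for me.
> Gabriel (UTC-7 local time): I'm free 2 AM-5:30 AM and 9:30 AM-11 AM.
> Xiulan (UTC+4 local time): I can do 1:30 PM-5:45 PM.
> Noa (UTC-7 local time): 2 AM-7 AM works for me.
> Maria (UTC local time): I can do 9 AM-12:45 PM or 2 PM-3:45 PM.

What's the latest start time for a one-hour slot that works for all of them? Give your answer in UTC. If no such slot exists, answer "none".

11:30

Yuki in UTC: 09:30-13:00, 13:45-16:15.
Esperanza in UTC: 09:00-12:30, 14:30-15:00, 15:15-16:30, 17:30-18:00.
Gabriel in UTC: 09:00-12:30, 16:30-18:00 (add 7h to convert from UTC-7).
Xiulan in UTC: 09:30-13:45 (subtract 4h to convert from UTC+4).
Noa in UTC: 09:00-14:00 (add 7h to convert from UTC-7).
Maria in UTC: 09:00-12:45, 14:00-15:45.
Yuki ∩ Esperanza: 09:30-12:30, 14:30-15:00, 15:15-16:15.
Yuki ∩ Esperanza ∩ Gabriel: 09:30-12:30.
Yuki ∩ Esperanza ∩ Gabriel ∩ Xiulan: 09:30-12:30.
Yuki ∩ Esperanza ∩ Gabriel ∩ Xiulan ∩ Noa: 09:30-12:30.
Yuki ∩ Esperanza ∩ Gabriel ∩ Xiulan ∩ Noa ∩ Maria: 09:30-12:30.
So the common availability across everyone is 09:30-12:30.
The last common window of at least 60 minutes is 09:30-12:30; a 60-minute meeting can start as late as 11:30 and still end by 12:30.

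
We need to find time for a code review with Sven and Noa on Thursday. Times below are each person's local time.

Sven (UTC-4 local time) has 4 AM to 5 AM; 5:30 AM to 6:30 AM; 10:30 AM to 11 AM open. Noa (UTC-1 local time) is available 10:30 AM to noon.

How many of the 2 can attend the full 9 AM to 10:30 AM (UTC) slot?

Sven in UTC: 08:00-09:00, 09:30-10:30, 14:30-15:00 (add 4h to convert from UTC-4).
Noa in UTC: 11:30-13:00 (add 1h to convert from UTC-1).
nobody can make the full 09:00-10:30 slot — that's 0.

0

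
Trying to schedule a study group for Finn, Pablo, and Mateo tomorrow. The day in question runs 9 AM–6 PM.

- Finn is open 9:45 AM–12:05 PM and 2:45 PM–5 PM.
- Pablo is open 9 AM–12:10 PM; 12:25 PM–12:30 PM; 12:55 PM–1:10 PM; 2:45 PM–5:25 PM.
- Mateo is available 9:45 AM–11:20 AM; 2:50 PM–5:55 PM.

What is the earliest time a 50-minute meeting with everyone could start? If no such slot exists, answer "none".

09:45

Finn ∩ Pablo: 09:45-12:05, 14:45-17:00.
Finn ∩ Pablo ∩ Mateo: 09:45-11:20, 14:50-17:00.
The first common window of at least 50 minutes is 09:45-11:20, so the earliest start is 09:45.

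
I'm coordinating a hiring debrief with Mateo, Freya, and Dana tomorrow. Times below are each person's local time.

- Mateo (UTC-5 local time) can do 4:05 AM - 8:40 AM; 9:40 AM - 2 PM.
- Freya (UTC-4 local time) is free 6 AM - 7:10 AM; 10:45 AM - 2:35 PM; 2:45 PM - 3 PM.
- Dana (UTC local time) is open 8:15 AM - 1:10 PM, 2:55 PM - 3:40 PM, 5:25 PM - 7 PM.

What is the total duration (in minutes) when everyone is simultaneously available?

Mateo in UTC: 09:05-13:40, 14:40-19:00 (add 5h to convert from UTC-5).
Freya in UTC: 10:00-11:10, 14:45-18:35, 18:45-19:00 (add 4h to convert from UTC-4).
Dana in UTC: 08:15-13:10, 14:55-15:40, 17:25-19:00.
Mateo ∩ Freya: 10:00-11:10, 14:45-18:35, 18:45-19:00.
Mateo ∩ Freya ∩ Dana: 10:00-11:10, 14:55-15:40, 17:25-18:35, 18:45-19:00.
Summing the common windows: 70 + 45 + 70 + 15 = 200 minutes.

200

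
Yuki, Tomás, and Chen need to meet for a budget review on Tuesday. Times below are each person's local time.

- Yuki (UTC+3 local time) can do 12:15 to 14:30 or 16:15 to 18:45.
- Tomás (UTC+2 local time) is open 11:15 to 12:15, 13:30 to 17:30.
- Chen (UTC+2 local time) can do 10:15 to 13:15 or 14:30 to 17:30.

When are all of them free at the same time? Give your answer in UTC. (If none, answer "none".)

09:15-10:15, 13:15-15:30

Yuki in UTC: 09:15-11:30, 13:15-15:45 (subtract 3h to convert from UTC+3).
Tomás in UTC: 09:15-10:15, 11:30-15:30 (subtract 2h to convert from UTC+2).
Chen in UTC: 08:15-11:15, 12:30-15:30 (subtract 2h to convert from UTC+2).
Yuki ∩ Tomás: 09:15-10:15, 13:15-15:30.
Yuki ∩ Tomás ∩ Chen: 09:15-10:15, 13:15-15:30.
So the common availability across everyone is 09:15-10:15, 13:15-15:30.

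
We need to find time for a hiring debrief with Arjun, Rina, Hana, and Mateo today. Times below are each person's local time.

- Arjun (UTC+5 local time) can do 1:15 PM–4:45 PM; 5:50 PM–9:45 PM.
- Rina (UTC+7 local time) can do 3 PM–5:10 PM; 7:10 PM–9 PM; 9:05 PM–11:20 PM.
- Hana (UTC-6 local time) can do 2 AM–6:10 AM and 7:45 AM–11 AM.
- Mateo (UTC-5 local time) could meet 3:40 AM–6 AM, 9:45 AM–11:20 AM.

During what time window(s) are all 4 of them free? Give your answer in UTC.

08:40-10:10, 14:45-16:20

Arjun in UTC: 08:15-11:45, 12:50-16:45 (subtract 5h to convert from UTC+5).
Rina in UTC: 08:00-10:10, 12:10-14:00, 14:05-16:20 (subtract 7h to convert from UTC+7).
Hana in UTC: 08:00-12:10, 13:45-17:00 (add 6h to convert from UTC-6).
Mateo in UTC: 08:40-11:00, 14:45-16:20 (add 5h to convert from UTC-5).
Arjun ∩ Rina: 08:15-10:10, 12:50-14:00, 14:05-16:20.
Arjun ∩ Rina ∩ Hana: 08:15-10:10, 13:45-14:00, 14:05-16:20.
Arjun ∩ Rina ∩ Hana ∩ Mateo: 08:40-10:10, 14:45-16:20.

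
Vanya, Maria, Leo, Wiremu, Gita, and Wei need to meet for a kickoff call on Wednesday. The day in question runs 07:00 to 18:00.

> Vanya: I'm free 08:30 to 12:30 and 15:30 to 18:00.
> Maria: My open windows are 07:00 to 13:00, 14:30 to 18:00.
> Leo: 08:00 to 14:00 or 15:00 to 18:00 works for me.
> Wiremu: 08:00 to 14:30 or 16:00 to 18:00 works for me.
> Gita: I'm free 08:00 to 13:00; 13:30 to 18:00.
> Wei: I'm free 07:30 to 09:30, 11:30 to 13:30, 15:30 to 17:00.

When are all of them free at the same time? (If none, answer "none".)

08:30-09:30, 11:30-12:30, 16:00-17:00

Vanya ∩ Maria: 08:30-12:30, 15:30-18:00.
Vanya ∩ Maria ∩ Leo: 08:30-12:30, 15:30-18:00.
Vanya ∩ Maria ∩ Leo ∩ Wiremu: 08:30-12:30, 16:00-18:00.
Vanya ∩ Maria ∩ Leo ∩ Wiremu ∩ Gita: 08:30-12:30, 16:00-18:00.
Vanya ∩ Maria ∩ Leo ∩ Wiremu ∩ Gita ∩ Wei: 08:30-09:30, 11:30-12:30, 16:00-17:00.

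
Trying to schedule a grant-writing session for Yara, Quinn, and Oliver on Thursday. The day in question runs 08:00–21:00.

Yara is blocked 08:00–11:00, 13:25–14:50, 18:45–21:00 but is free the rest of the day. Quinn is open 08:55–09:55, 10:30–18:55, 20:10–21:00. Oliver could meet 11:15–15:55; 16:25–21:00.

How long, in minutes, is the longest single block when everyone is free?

140

Yara free: 11:00-13:25, 14:50-18:45 (invert busy blocks within the working day).
Quinn free: 08:55-09:55, 10:30-18:55, 20:10-21:00.
Oliver free: 11:15-15:55, 16:25-21:00.
Yara ∩ Quinn: 11:00-13:25, 14:50-18:45.
Yara ∩ Quinn ∩ Oliver: 11:15-13:25, 14:50-15:55, 16:25-18:45.
The longest is 16:25-18:45 at 140 minutes.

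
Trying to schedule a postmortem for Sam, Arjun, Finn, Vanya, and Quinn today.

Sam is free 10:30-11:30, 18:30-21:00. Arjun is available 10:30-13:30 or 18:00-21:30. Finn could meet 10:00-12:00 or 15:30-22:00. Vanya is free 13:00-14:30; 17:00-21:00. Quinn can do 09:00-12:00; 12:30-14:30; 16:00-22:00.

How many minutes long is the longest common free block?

150

Sam ∩ Arjun: 10:30-11:30, 18:30-21:00.
Sam ∩ Arjun ∩ Finn: 10:30-11:30, 18:30-21:00.
Sam ∩ Arjun ∩ Finn ∩ Vanya: 18:30-21:00.
Sam ∩ Arjun ∩ Finn ∩ Vanya ∩ Quinn: 18:30-21:00.
The longest is 18:30-21:00 at 150 minutes.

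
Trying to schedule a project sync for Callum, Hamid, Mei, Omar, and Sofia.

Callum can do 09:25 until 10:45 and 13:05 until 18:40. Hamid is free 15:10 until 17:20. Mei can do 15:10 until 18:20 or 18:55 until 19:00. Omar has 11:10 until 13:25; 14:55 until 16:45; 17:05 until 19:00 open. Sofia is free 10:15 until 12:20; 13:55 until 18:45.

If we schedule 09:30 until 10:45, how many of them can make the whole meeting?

Callum can make the full 09:30-10:45 slot — that's 1.

1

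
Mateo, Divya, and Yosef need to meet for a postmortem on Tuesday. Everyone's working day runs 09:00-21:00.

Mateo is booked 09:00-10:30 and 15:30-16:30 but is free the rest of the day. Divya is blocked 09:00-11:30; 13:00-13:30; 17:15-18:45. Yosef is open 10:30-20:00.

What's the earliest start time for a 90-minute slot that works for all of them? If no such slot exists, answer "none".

Mateo free: 10:30-15:30, 16:30-21:00 (invert busy blocks within the working day).
Divya free: 11:30-13:00, 13:30-17:15, 18:45-21:00 (invert busy blocks within the working day).
Yosef free: 10:30-20:00.
Mateo ∩ Divya: 11:30-13:00, 13:30-15:30, 16:30-17:15, 18:45-21:00.
Mateo ∩ Divya ∩ Yosef: 11:30-13:00, 13:30-15:30, 16:30-17:15, 18:45-20:00.
The first common window of at least 90 minutes is 11:30-13:00, so the earliest start is 11:30.

11:30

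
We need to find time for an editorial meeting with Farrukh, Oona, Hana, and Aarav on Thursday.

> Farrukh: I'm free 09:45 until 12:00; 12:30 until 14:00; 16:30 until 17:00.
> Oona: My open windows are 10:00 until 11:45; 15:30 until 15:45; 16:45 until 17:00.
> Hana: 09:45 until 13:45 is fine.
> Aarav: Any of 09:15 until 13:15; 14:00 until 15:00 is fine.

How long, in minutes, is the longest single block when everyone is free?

Farrukh ∩ Oona: 10:00-11:45, 16:45-17:00.
Farrukh ∩ Oona ∩ Hana: 10:00-11:45.
Farrukh ∩ Oona ∩ Hana ∩ Aarav: 10:00-11:45.
So the common availability across everyone is 10:00-11:45.
The longest is 10:00-11:45 at 105 minutes.

105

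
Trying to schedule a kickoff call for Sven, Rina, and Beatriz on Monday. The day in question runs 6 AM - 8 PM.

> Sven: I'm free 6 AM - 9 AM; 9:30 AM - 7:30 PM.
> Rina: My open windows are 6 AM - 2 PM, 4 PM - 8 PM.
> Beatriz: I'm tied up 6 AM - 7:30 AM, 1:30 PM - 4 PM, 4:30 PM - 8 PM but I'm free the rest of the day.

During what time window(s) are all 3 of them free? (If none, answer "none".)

Sven free: 06:00-09:00, 09:30-19:30.
Rina free: 06:00-14:00, 16:00-20:00.
Beatriz free: 07:30-13:30, 16:00-16:30 (invert busy blocks within the working day).
Sven ∩ Rina: 06:00-09:00, 09:30-14:00, 16:00-19:30.
Sven ∩ Rina ∩ Beatriz: 07:30-09:00, 09:30-13:30, 16:00-16:30.

07:30-09:00, 09:30-13:30, 16:00-16:30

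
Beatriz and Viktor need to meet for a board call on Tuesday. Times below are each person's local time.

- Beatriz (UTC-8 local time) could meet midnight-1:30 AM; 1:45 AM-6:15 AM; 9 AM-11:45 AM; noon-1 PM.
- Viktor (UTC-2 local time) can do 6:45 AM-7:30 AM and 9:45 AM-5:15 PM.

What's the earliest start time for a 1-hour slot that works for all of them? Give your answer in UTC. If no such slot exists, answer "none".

Beatriz in UTC: 08:00-09:30, 09:45-14:15, 17:00-19:45, 20:00-21:00 (add 8h to convert from UTC-8).
Viktor in UTC: 08:45-09:30, 11:45-19:15 (add 2h to convert from UTC-2).
Beatriz ∩ Viktor: 08:45-09:30, 11:45-14:15, 17:00-19:15.
The first common window of at least 60 minutes is 11:45-14:15, so the earliest start is 11:45.

11:45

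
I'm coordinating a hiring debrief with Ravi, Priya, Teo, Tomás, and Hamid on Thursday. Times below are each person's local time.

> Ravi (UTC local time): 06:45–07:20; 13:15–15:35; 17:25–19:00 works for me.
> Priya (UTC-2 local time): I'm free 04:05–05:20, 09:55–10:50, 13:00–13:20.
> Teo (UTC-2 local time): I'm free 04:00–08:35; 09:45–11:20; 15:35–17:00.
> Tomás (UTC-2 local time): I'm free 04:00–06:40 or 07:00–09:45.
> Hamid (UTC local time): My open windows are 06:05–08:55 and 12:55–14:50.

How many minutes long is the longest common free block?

Ravi in UTC: 06:45-07:20, 13:15-15:35, 17:25-19:00.
Priya in UTC: 06:05-07:20, 11:55-12:50, 15:00-15:20 (add 2h to convert from UTC-2).
Teo in UTC: 06:00-10:35, 11:45-13:20, 17:35-19:00 (add 2h to convert from UTC-2).
Tomás in UTC: 06:00-08:40, 09:00-11:45 (add 2h to convert from UTC-2).
Hamid in UTC: 06:05-08:55, 12:55-14:50.
Ravi ∩ Priya: 06:45-07:20, 15:00-15:20.
Ravi ∩ Priya ∩ Teo: 06:45-07:20.
Ravi ∩ Priya ∩ Teo ∩ Tomás: 06:45-07:20.
Ravi ∩ Priya ∩ Teo ∩ Tomás ∩ Hamid: 06:45-07:20.
Those are the intersection windows.
The longest is 06:45-07:20 at 35 minutes.

35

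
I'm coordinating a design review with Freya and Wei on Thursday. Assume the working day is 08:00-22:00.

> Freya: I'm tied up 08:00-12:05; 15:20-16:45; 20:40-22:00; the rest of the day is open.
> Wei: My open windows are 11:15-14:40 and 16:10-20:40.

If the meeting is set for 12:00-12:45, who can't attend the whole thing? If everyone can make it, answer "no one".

Freya

Freya free: 12:05-15:20, 16:45-20:40 (invert busy blocks within the working day).
Wei free: 11:15-14:40, 16:10-20:40.
Freya: not fully free for 12:00-12:45. Wei: free for 12:00-12:45.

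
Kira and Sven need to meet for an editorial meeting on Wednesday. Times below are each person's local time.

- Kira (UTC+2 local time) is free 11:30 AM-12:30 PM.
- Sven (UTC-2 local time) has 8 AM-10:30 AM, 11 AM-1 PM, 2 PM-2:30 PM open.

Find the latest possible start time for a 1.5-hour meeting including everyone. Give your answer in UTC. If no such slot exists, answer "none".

none

Kira in UTC: 09:30-10:30 (subtract 2h to convert from UTC+2).
Sven in UTC: 10:00-12:30, 13:00-15:00, 16:00-16:30 (add 2h to convert from UTC-2).
Kira ∩ Sven: 10:00-10:30.
No common window is at least 90 minutes long.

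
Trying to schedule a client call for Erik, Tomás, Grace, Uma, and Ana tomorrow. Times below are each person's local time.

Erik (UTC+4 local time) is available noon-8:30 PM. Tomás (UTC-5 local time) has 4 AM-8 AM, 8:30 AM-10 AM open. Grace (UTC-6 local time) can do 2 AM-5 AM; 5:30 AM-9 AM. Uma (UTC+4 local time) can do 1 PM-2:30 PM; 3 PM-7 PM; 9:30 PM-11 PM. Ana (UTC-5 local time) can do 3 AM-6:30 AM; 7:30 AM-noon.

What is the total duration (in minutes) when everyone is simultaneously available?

Erik in UTC: 08:00-16:30 (subtract 4h to convert from UTC+4).
Tomás in UTC: 09:00-13:00, 13:30-15:00 (add 5h to convert from UTC-5).
Grace in UTC: 08:00-11:00, 11:30-15:00 (add 6h to convert from UTC-6).
Uma in UTC: 09:00-10:30, 11:00-15:00, 17:30-19:00 (subtract 4h to convert from UTC+4).
Ana in UTC: 08:00-11:30, 12:30-17:00 (add 5h to convert from UTC-5).
Erik ∩ Tomás: 09:00-13:00, 13:30-15:00.
Erik ∩ Tomás ∩ Grace: 09:00-11:00, 11:30-13:00, 13:30-15:00.
Erik ∩ Tomás ∩ Grace ∩ Uma: 09:00-10:30, 11:30-13:00, 13:30-15:00.
Erik ∩ Tomás ∩ Grace ∩ Uma ∩ Ana: 09:00-10:30, 12:30-13:00, 13:30-15:00.
Summing the common windows: 90 + 30 + 90 = 210 minutes.

210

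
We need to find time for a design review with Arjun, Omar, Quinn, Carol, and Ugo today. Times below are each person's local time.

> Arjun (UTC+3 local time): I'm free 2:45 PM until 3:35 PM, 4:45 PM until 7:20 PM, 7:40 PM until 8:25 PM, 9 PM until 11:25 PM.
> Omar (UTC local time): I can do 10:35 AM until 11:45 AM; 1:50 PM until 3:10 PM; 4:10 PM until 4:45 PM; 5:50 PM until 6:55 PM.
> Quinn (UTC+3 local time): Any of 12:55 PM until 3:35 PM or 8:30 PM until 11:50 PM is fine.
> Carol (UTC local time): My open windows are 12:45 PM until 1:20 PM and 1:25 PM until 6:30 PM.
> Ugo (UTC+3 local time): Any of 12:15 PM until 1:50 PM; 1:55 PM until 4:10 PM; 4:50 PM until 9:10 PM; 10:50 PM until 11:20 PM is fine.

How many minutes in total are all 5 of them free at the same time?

Arjun in UTC: 11:45-12:35, 13:45-16:20, 16:40-17:25, 18:00-20:25 (subtract 3h to convert from UTC+3).
Omar in UTC: 10:35-11:45, 13:50-15:10, 16:10-16:45, 17:50-18:55.
Quinn in UTC: 09:55-12:35, 17:30-20:50 (subtract 3h to convert from UTC+3).
Carol in UTC: 12:45-13:20, 13:25-18:30.
Ugo in UTC: 09:15-10:50, 10:55-13:10, 13:50-18:10, 19:50-20:20 (subtract 3h to convert from UTC+3).
Arjun ∩ Omar: 13:50-15:10, 16:10-16:20, 16:40-16:45, 18:00-18:55.
Arjun ∩ Omar ∩ Quinn: 18:00-18:55.
Arjun ∩ Omar ∩ Quinn ∩ Carol: 18:00-18:30.
Arjun ∩ Omar ∩ Quinn ∩ Carol ∩ Ugo: 18:00-18:10.
That's a single block of 10 minutes.

10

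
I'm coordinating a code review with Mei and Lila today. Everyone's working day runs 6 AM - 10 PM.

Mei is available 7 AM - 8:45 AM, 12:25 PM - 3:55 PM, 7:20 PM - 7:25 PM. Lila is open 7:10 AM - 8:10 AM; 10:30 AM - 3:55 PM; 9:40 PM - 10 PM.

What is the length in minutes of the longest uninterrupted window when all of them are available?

210

Mei ∩ Lila: 07:10-08:10, 12:25-15:55.
The longest is 12:25-15:55 at 210 minutes.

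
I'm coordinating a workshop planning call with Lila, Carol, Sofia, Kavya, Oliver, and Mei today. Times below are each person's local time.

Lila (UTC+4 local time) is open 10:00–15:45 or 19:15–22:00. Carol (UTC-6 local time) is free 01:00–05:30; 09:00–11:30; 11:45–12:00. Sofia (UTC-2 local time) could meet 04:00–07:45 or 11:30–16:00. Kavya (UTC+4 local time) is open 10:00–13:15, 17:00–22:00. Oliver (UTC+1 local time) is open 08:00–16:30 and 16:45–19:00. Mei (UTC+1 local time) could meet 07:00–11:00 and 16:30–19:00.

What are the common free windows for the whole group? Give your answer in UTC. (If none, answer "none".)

07:00-09:15, 15:45-17:30, 17:45-18:00

Lila in UTC: 06:00-11:45, 15:15-18:00 (subtract 4h to convert from UTC+4).
Carol in UTC: 07:00-11:30, 15:00-17:30, 17:45-18:00 (add 6h to convert from UTC-6).
Sofia in UTC: 06:00-09:45, 13:30-18:00 (add 2h to convert from UTC-2).
Kavya in UTC: 06:00-09:15, 13:00-18:00 (subtract 4h to convert from UTC+4).
Oliver in UTC: 07:00-15:30, 15:45-18:00 (subtract 1h to convert from UTC+1).
Mei in UTC: 06:00-10:00, 15:30-18:00 (subtract 1h to convert from UTC+1).
Lila ∩ Carol: 07:00-11:30, 15:15-17:30, 17:45-18:00.
Lila ∩ Carol ∩ Sofia: 07:00-09:45, 15:15-17:30, 17:45-18:00.
Lila ∩ Carol ∩ Sofia ∩ Kavya: 07:00-09:15, 15:15-17:30, 17:45-18:00.
Lila ∩ Carol ∩ Sofia ∩ Kavya ∩ Oliver: 07:00-09:15, 15:15-15:30, 15:45-17:30, 17:45-18:00.
Lila ∩ Carol ∩ Sofia ∩ Kavya ∩ Oliver ∩ Mei: 07:00-09:15, 15:45-17:30, 17:45-18:00.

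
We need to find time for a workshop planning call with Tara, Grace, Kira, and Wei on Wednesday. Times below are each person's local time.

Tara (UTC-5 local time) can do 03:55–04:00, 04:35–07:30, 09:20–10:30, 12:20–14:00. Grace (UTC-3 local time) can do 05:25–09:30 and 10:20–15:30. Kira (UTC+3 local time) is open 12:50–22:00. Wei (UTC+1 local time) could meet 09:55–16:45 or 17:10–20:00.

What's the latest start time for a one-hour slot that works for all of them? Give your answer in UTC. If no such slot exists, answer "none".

17:30

Tara in UTC: 08:55-09:00, 09:35-12:30, 14:20-15:30, 17:20-19:00 (add 5h to convert from UTC-5).
Grace in UTC: 08:25-12:30, 13:20-18:30 (add 3h to convert from UTC-3).
Kira in UTC: 09:50-19:00 (subtract 3h to convert from UTC+3).
Wei in UTC: 08:55-15:45, 16:10-19:00 (subtract 1h to convert from UTC+1).
Tara ∩ Grace: 08:55-09:00, 09:35-12:30, 14:20-15:30, 17:20-18:30.
Tara ∩ Grace ∩ Kira: 09:50-12:30, 14:20-15:30, 17:20-18:30.
Tara ∩ Grace ∩ Kira ∩ Wei: 09:50-12:30, 14:20-15:30, 17:20-18:30.
Those are the intersection windows.
The last common window of at least 60 minutes is 17:20-18:30; a 60-minute meeting can start as late as 17:30 and still end by 18:30.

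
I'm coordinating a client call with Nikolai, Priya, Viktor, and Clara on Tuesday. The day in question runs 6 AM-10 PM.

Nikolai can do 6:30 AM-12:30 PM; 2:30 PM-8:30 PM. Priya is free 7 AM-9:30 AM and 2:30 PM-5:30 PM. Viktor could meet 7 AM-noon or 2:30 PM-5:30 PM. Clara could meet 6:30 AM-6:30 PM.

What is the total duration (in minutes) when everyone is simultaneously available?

Nikolai ∩ Priya: 07:00-09:30, 14:30-17:30.
Nikolai ∩ Priya ∩ Viktor: 07:00-09:30, 14:30-17:30.
Nikolai ∩ Priya ∩ Viktor ∩ Clara: 07:00-09:30, 14:30-17:30.
Summing the common windows: 150 + 180 = 330 minutes.

330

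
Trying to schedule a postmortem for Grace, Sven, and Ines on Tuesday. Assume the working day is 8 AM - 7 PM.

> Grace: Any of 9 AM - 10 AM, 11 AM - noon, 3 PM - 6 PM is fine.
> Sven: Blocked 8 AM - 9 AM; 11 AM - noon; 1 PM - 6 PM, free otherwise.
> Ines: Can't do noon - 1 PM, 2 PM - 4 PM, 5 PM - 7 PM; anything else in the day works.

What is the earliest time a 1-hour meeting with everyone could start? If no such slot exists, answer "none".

Grace free: 09:00-10:00, 11:00-12:00, 15:00-18:00.
Sven free: 09:00-11:00, 12:00-13:00, 18:00-19:00 (invert busy blocks within the working day).
Ines free: 08:00-12:00, 13:00-14:00, 16:00-17:00 (invert busy blocks within the working day).
Grace ∩ Sven: 09:00-10:00.
Grace ∩ Sven ∩ Ines: 09:00-10:00.
The first common window of at least 60 minutes is 09:00-10:00, so the earliest start is 09:00.

09:00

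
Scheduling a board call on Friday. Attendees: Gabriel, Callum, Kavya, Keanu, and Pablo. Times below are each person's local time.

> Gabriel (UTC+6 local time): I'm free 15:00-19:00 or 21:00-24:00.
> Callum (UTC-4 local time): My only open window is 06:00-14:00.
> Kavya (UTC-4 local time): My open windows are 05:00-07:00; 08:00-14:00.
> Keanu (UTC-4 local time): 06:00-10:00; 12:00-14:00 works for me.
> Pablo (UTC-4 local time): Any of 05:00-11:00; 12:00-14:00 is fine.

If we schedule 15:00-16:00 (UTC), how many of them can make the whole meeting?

Gabriel in UTC: 09:00-13:00, 15:00-18:00 (subtract 6h to convert from UTC+6).
Callum in UTC: 10:00-18:00 (add 4h to convert from UTC-4).
Kavya in UTC: 09:00-11:00, 12:00-18:00 (add 4h to convert from UTC-4).
Keanu in UTC: 10:00-14:00, 16:00-18:00 (add 4h to convert from UTC-4).
Pablo in UTC: 09:00-15:00, 16:00-18:00 (add 4h to convert from UTC-4).
Gabriel, Callum, and Kavya can make the full 15:00-16:00 slot — that's 3.

3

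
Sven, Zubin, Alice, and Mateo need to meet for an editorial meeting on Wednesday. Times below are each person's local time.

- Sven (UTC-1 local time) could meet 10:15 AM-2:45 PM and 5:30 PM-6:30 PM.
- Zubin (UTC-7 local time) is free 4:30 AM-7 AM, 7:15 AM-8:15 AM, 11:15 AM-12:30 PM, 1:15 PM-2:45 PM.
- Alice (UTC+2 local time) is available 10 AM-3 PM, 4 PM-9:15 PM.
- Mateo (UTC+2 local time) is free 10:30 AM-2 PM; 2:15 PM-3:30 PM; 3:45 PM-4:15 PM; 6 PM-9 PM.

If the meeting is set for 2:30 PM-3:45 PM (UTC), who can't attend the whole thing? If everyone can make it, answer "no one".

Sven in UTC: 11:15-15:45, 18:30-19:30 (add 1h to convert from UTC-1).
Zubin in UTC: 11:30-14:00, 14:15-15:15, 18:15-19:30, 20:15-21:45 (add 7h to convert from UTC-7).
Alice in UTC: 08:00-13:00, 14:00-19:15 (subtract 2h to convert from UTC+2).
Mateo in UTC: 08:30-12:00, 12:15-13:30, 13:45-14:15, 16:00-19:00 (subtract 2h to convert from UTC+2).
Sven: free for 14:30-15:45. Zubin: not fully free for 14:30-15:45. Alice: free for 14:30-15:45. Mateo: not fully free for 14:30-15:45.

Mateo, Zubin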